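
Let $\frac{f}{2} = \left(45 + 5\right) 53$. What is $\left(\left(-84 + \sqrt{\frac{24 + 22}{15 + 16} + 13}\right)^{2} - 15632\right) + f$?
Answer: $-10332 + \frac{\left(2604 - \sqrt{13919}\right)^{2}}{961} \approx -3900.9$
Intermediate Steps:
$f = 5300$ ($f = 2 \left(45 + 5\right) 53 = 2 \cdot 50 \cdot 53 = 2 \cdot 2650 = 5300$)
$\left(\left(-84 + \sqrt{\frac{24 + 22}{15 + 16} + 13}\right)^{2} - 15632\right) + f = \left(\left(-84 + \sqrt{\frac{24 + 22}{15 + 16} + 13}\right)^{2} - 15632\right) + 5300 = \left(\left(-84 + \sqrt{\frac{46}{31} + 13}\right)^{2} - 15632\right) + 5300 = \left(\left(-84 + \sqrt{\frac{449}{31}}\right)^{2} - 15632\right) + 5300 = \left(\left(-84 + \frac{\sqrt{13919}}{31}\right)^{2} - 15632\right) + 5300 = \left(-15632 + \left(-84 + \frac{\sqrt{13919}}{31}\right)^{2}\right) + 5300 = -10332 + \left(-84 + \frac{\sqrt{13919}}{31}\right)^{2}$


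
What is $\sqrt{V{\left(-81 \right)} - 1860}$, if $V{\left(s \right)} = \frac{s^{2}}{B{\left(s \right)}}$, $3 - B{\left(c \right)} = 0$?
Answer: $\sqrt{327} \approx 18.083$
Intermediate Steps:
$B{\left(c \right)} = 3$ ($B{\left(c \right)} = 3 - 0 = 3 + 0 = 3$)
$V{\left(s \right)} = \frac{s^{2}}{3}$
$\sqrt{V{\left(-81 \right)} - 1860} = \sqrt{\frac{\left(-81\right)^{2}}{3} - 1860} = \sqrt{\frac{1}{3} \cdot 6561 - 1860} = \sqrt{2187 - 1860} = \sqrt{327}$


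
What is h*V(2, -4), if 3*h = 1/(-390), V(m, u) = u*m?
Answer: 4/585 ≈ 0.0068376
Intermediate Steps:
V(m, u) = m*u
h = -1/1170 (h = (⅓)/(-390) = (⅓)*(-1/390) = -1/1170 ≈ -0.00085470)
h*V(2, -4) = -(-4)/585 = -1/1170*(-8) = 4/585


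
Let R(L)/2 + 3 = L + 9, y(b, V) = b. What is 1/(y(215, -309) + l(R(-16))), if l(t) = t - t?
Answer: 1/215 ≈ 0.0046512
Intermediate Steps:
R(L) = 12 + 2*L (R(L) = -6 + 2*(L + 9) = -6 + 2*(9 + L) = -6 + (18 + 2*L) = 12 + 2*L)
l(t) = 0
1/(y(215, -309) + l(R(-16))) = 1/(215 + 0) = 1/215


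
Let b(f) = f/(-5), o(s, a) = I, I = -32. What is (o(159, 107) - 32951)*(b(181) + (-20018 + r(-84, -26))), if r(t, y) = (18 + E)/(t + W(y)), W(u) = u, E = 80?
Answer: 7276247698/11 ≈ 6.6148e+8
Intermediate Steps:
o(s, a) = -32
b(f) = -f/5 (b(f) = f*(-⅕) = -f/5)
r(t, y) = 98/(t + y) (r(t, y) = (18 + 80)/(t + y) = 98/(t + y))
(o(159, 107) - 32951)*(b(181) + (-20018 + r(-84, -26))) = (-32 - 32951)*(-⅕*181 + (-20018 + 98/(-84 - 26))) = -32983*(-181/5 + (-20018 + 98/(-110))) = -32983*(-181/5 + (-20018 + 98*(-1/110))) = -32983*(-181/5 + (-20018 - 49/55)) = -32983*(-181/5 - 1101039/55) = -32983*(-220606/11) = 7276247698/11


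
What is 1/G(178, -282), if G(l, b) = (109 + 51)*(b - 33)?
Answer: -1/50400 ≈ -1.9841e-5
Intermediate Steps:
G(l, b) = -5280 + 160*b (G(l, b) = 160*(-33 + b) = -5280 + 160*b)
1/G(178, -282) = 1/(-5280 + 160*(-282)) = 1/(-5280 - 45120) = 1/(-50400) = -1/50400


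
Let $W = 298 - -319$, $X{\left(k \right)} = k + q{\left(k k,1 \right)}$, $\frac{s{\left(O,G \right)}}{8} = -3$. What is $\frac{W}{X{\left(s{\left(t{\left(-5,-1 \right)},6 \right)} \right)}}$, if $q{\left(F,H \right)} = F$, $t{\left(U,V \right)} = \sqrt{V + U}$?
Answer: $\frac{617}{552} \approx 1.1178$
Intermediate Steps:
$t{\left(U,V \right)} = \sqrt{U + V}$
$s{\left(O,G \right)} = -24$ ($s{\left(O,G \right)} = 8 \left(-3\right) = -24$)
$X{\left(k \right)} = k + k^{2}$ ($X{\left(k \right)} = k + k k = k + k^{2}$)
$W = 617$ ($W = 298 + 319 = 617$)
$\frac{W}{X{\left(s{\left(t{\left(-5,-1 \right)},6 \right)} \right)}} = \frac{617}{\left(-24\right) \left(1 - 24\right)} = \frac{617}{\left(-24\right) \left(-23\right)} = \frac{617}{552}$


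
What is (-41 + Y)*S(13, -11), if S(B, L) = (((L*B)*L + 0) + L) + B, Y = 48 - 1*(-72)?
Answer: 124425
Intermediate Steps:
Y = 120 (Y = 48 + 72 = 120)
S(B, L) = B + L + B*L² (S(B, L) = (((B*L)*L + 0) + L) + B = ((B*L² + 0) + L) + B = (B*L² + L) + B = (L + B*L²) + B = B + L + B*L²)
(-41 + Y)*S(13, -11) = (-41 + 120)*(13 - 11 + 13*(-11)²) = 79*(13 - 11 + 13*121) = 79*(13 - 11 + 1573) = 79*1575 = 124425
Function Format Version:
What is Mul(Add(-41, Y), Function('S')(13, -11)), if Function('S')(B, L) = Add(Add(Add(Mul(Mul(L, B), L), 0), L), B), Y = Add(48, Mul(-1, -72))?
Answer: 124425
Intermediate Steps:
Y = 120 (Y = Add(48, 72) = 120)
Function('S')(B, L) = Add(B, L, Mul(B, Pow(L, 2))) (Function('S')(B, L) = Add(Add(Add(Mul(Mul(B, L), L), 0), L), B) = Add(Add(Add(Mul(B, Pow(L, 2)), 0), L), B) = Add(Add(Mul(B, Pow(L, 2)), L), B) = Add(Add(L, Mul(B, Pow(L, 2))), B) = Add(B, L, Mul(B, Pow(L, 2))))
Mul(Add(-41, Y), Function('S')(13, -11)) = Mul(Add(-41, 120), Add(13, -11, Mul(13, Pow(-11, 2)))) = Mul(79, Add(13, -11, Mul(13, 121))) = Mul(79, Add(13, -11, 1573)) = Mul(79, 1575) = 124425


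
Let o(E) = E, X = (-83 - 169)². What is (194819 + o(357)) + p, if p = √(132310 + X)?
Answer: 195176 + √195814 ≈ 1.9562e+5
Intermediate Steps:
X = 63504 (X = (-252)² = 63504)
p = √195814 (p = √(132310 + 63504) = √195814 ≈ 442.51)
(194819 + o(357)) + p = (194819 + 357) + √195814 = 195176 + √195814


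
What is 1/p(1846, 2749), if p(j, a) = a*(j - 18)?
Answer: 1/5025172 ≈ 1.9900e-7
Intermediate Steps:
p(j, a) = a*(-18 + j)
1/p(1846, 2749) = 1/(2749*(-18 + 1846)) = 1/(2749*1828) = 1/5025172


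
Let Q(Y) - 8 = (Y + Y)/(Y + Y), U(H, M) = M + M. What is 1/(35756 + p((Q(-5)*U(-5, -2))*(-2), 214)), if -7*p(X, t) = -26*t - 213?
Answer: 7/256069 ≈ 2.7336e-5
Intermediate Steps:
U(H, M) = 2*M
Q(Y) = 9 (Q(Y) = 8 + (Y + Y)/(Y + Y) = 8 + (2*Y)/((2*Y)) = 8 + (2*Y)*(1/(2*Y)) = 8 + 1 = 9)
p(X, t) = 213/7 + 26*t/7 (p(X, t) = -(-26*t - 213)/7 = -(-213 - 26*t)/7 = 213/7 + 26*t/7)
1/(35756 + p((Q(-5)*U(-5, -2))*(-2), 214)) = 1/(35756 + (213/7 + (26/7)*214)) = 1/(35756 + (213/7 + 5564/7)) = 1/(35756 + 5777/7) = 1/(256069/7) = 7/256069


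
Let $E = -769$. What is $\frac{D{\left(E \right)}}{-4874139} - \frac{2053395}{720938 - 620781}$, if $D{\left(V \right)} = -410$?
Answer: $- \frac{10008491587535}{488179139823} \approx -20.502$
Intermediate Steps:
$\frac{D{\left(E \right)}}{-4874139} - \frac{2053395}{720938 - 620781} = - \frac{410}{-4874139} - \frac{2053395}{720938 - 620781} = \left(-410\right) \left(- \frac{1}{4874139}\right) - \frac{2053395}{720938 - 620781} = \frac{410}{4874139} - \frac{2053395}{100157} = - \frac{10008491587535}{488179139823}$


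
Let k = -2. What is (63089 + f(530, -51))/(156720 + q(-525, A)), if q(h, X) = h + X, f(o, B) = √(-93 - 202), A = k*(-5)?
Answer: 63089/156205 + I*√295/156205 ≈ 0.40389 + 0.00010996*I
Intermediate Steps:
A = 10 (A = -2*(-5) = 10)
f(o, B) = I*√295 (f(o, B) = √(-295) = I*√295)
q(h, X) = X + h
(63089 + f(530, -51))/(156720 + q(-525, A)) = (63089 + I*√295)/(156720 + (10 - 525)) = (63089 + I*√295)/(156720 - 515) = (63089 + I*√295)/156205 = (63089 + I*√295)*(1/156205) = 63089/156205 + I*√295/156205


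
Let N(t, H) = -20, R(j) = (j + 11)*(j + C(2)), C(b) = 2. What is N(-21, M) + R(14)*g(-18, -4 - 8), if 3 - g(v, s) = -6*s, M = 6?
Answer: -27620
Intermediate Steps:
R(j) = (2 + j)*(11 + j) (R(j) = (j + 11)*(j + 2) = (11 + j)*(2 + j) = (2 + j)*(11 + j))
g(v, s) = 3 + 6*s (g(v, s) = 3 - (-6)*s = 3 + 6*s)
N(-21, M) + R(14)*g(-18, -4 - 8) = -20 + (22 + 14**2 + 13*14)*(3 + 6*(-4 - 8)) = -20 + (22 + 196 + 182)*(3 + 6*(-12)) = -20 + 400*(3 - 72) = -20 + 400*(-69) = -20 - 27600 = -27620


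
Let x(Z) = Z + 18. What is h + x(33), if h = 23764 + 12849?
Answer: 36664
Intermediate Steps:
x(Z) = 18 + Z
h = 36613
h + x(33) = 36613 + (18 + 33) = 36613 + 51 = 36664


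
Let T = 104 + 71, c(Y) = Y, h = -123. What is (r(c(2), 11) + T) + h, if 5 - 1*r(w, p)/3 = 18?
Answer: 13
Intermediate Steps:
r(w, p) = -39 (r(w, p) = 15 - 3*18 = 15 - 54 = -39)
T = 175
(r(c(2), 11) + T) + h = (-39 + 175) - 123 = 136 - 123 = 13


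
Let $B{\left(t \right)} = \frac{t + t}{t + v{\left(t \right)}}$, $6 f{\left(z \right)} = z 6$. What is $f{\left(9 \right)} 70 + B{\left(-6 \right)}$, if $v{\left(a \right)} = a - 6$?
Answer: $\frac{1892}{3} \approx 630.67$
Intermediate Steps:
$f{\left(z \right)} = z$ ($f{\left(z \right)} = \frac{z 6}{6} = \frac{6 z}{6} = z$)
$v{\left(a \right)} = -6 + a$ ($v{\left(a \right)} = a - 6 = -6 + a$)
$B{\left(t \right)} = \frac{2 t}{-6 + 2 t}$ ($B{\left(t \right)} = \frac{t + t}{t + \left(-6 + t\right)} = \frac{2 t}{-6 + 2 t}$)
$f{\left(9 \right)} 70 + B{\left(-6 \right)} = 9 \cdot 70 - \frac{6}{-3 - 6} = 630 - \frac{6}{-9} = 630 - - \frac{2}{3} = 630 + \frac{2}{3} = \frac{1892}{3}$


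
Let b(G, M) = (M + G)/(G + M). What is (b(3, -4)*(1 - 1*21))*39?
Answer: -780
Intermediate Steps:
b(G, M) = 1 (b(G, M) = (G + M)/(G + M) = 1)
(b(3, -4)*(1 - 1*21))*39 = (1*(1 - 1*21))*39 = (1*(1 - 21))*39 = (1*(-20))*39 = -20*39 = -780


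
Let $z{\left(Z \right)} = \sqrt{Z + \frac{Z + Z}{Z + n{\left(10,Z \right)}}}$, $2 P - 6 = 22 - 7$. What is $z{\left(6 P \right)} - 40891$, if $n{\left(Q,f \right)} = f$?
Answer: $-40883$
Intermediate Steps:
$P = \frac{21}{2}$ ($P = 3 + \frac{22 - 7}{2} = 3 + \frac{1}{2} \cdot 15 = 3 + \frac{15}{2} = \frac{21}{2} \approx 10.5$)
$z{\left(Z \right)} = \sqrt{1 + Z}$ ($z{\left(Z \right)} = \sqrt{Z + \frac{Z + Z}{Z + Z}} = \sqrt{Z + \frac{2 Z}{2 Z}} = \sqrt{Z + 2 Z \frac{1}{2 Z}} = \sqrt{Z + 1} = \sqrt{1 + Z}$)
$z{\left(6 P \right)} - 40891 = \sqrt{1 + 6 \cdot \frac{21}{2}} - 40891 = \sqrt{1 + 63} - 40891 = \sqrt{64} - 40891 = 8 - 40891 = -40883$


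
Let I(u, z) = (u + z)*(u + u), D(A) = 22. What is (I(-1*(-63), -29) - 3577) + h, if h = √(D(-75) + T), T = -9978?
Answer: 707 + 2*I*√2489 ≈ 707.0 + 99.78*I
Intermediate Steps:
I(u, z) = 2*u*(u + z) (I(u, z) = (u + z)*(2*u) = 2*u*(u + z))
h = 2*I*√2489 (h = √(22 - 9978) = √(-9956) = 2*I*√2489 ≈ 99.78*I)
(I(-1*(-63), -29) - 3577) + h = (2*(-1*(-63))*(-1*(-63) - 29) - 3577) + 2*I*√2489 = (2*63*(63 - 29) - 3577) + 2*I*√2489 = (2*63*34 - 3577) + 2*I*√2489 = (4284 - 3577) + 2*I*√2489 = 707 + 2*I*√2489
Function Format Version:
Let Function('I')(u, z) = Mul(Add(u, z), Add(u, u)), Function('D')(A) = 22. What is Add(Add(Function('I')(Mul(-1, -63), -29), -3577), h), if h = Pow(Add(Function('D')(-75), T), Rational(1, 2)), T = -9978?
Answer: Add(707, Mul(2, I, Pow(2489, Rational(1, 2)))) ≈ Add(707.00, Mul(99.780, I))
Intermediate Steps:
Function('I')(u, z) = Mul(2, u, Add(u, z)) (Function('I')(u, z) = Mul(Add(u, z), Mul(2, u)) = Mul(2, u, Add(u, z)))
h = Mul(2, I, Pow(2489, Rational(1, 2))) (h = Pow(Add(22, -9978), Rational(1, 2)) = Pow(-9956, Rational(1, 2)) = Mul(2, I, Pow(2489, Rational(1, 2))) ≈ Mul(99.780, I))
Add(Add(Function('I')(Mul(-1, -63), -29), -3577), h) = Add(Add(Mul(2, Mul(-1, -63), Add(Mul(-1, -63), -29)), -3577), Mul(2, I, Pow(2489, Rational(1, 2)))) = Add(Add(Mul(2, 63, Add(63, -29)), -3577), Mul(2, I, Pow(2489, Rational(1, 2)))) = Add(Add(Mul(2, 63, 34), -3577), Mul(2, I, Pow(2489, Rational(1, 2)))) = Add(Add(4284, -3577), Mul(2, I, Pow(2489, Rational(1, 2)))) = Add(707, Mul(2, I, Pow(2489, Rational(1, 2))))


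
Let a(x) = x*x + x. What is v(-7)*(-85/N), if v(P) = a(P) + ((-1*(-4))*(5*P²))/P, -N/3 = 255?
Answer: -98/9 ≈ -10.889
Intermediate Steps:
N = -765 (N = -3*255 = -765)
a(x) = x + x² (a(x) = x² + x = x + x²)
v(P) = 20*P + P*(1 + P) (v(P) = P*(1 + P) + ((-1*(-4))*(5*P²))/P = P*(1 + P) + (4*(5*P²))/P = P*(1 + P) + (20*P²)/P = P*(1 + P) + 20*P = 20*P + P*(1 + P))
v(-7)*(-85/N) = (-7*(21 - 7))*(-85/(-765)) = (-7*14)*(-85*(-1/765)) = -98*⅑ = -98/9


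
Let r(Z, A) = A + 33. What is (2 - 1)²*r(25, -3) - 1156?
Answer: -1126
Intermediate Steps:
r(Z, A) = 33 + A
(2 - 1)²*r(25, -3) - 1156 = (2 - 1)²*(33 - 3) - 1156 = 1²*30 - 1156 = 1*30 - 1156 = 30 - 1156 = -1126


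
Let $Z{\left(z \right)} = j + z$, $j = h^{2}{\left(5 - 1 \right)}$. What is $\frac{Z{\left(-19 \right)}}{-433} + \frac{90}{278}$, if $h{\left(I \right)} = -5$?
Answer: $\frac{18651}{60187} \approx 0.30988$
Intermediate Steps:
$j = 25$ ($j = \left(-5\right)^{2} = 25$)
$Z{\left(z \right)} = 25 + z$
$\frac{Z{\left(-19 \right)}}{-433} + \frac{90}{278} = \frac{25 - 19}{-433} + \frac{90}{278} = 6 \left(- \frac{1}{433}\right) + 90 \cdot \frac{1}{278} = - \frac{6}{433} + \frac{45}{139} = \frac{18651}{60187}$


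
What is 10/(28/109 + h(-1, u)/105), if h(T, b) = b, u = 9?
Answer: 38150/1307 ≈ 29.189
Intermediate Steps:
10/(28/109 + h(-1, u)/105) = 10/(28/109 + 9/105) = 10/(28*(1/109) + 9*(1/105)) = 10/(28/109 + 3/35) = 10/(1307/3815) = 10*(3815/1307) = 38150/1307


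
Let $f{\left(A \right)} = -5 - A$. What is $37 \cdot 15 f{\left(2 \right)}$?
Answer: $-3885$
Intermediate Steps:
$37 \cdot 15 f{\left(2 \right)} = 37 \cdot 15 \left(-5 - 2\right) = 555 \left(-5 - 2\right) = 555 \left(-7\right) = -3885$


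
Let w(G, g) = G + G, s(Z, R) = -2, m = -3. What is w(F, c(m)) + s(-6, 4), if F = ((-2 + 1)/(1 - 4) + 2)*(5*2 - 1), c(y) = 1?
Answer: 40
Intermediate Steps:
F = 21 (F = (-1/(-3) + 2)*(10 - 1) = (-1*(-⅓) + 2)*9 = (⅓ + 2)*9 = (7/3)*9 = 21)
w(G, g) = 2*G
w(F, c(m)) + s(-6, 4) = 2*21 - 2 = 42 - 2 = 40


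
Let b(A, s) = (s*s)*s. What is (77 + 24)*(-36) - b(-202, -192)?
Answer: 7074252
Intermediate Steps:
b(A, s) = s**3 (b(A, s) = s**2*s = s**3)
(77 + 24)*(-36) - b(-202, -192) = (77 + 24)*(-36) - 1*(-192)**3 = 101*(-36) - 1*(-7077888) = -3636 + 7077888 = 7074252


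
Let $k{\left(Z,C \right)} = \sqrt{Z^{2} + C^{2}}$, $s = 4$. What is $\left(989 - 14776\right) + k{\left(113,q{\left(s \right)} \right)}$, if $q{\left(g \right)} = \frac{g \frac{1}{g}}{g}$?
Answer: $-13787 + \frac{\sqrt{204305}}{4} \approx -13674.0$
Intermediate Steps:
$q{\left(g \right)} = \frac{1}{g}$ ($q{\left(g \right)} = 1 \frac{1}{g} = \frac{1}{g}$)
$k{\left(Z,C \right)} = \sqrt{C^{2} + Z^{2}}$
$\left(989 - 14776\right) + k{\left(113,q{\left(s \right)} \right)} = \left(989 - 14776\right) + \sqrt{\left(\frac{1}{4}\right)^{2} + 113^{2}} = -13787 + \sqrt{\left(\frac{1}{4}\right)^{2} + 12769} = -13787 + \sqrt{\frac{1}{16} + 12769} = -13787 + \sqrt{\frac{204305}{16}} = -13787 + \frac{\sqrt{204305}}{4}$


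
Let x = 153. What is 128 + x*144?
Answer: 22160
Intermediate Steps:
128 + x*144 = 128 + 153*144 = 128 + 22032 = 22160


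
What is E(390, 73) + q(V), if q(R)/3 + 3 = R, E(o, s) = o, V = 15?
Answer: 426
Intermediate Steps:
q(R) = -9 + 3*R
E(390, 73) + q(V) = 390 + (-9 + 3*15) = 390 + (-9 + 45) = 390 + 36 = 426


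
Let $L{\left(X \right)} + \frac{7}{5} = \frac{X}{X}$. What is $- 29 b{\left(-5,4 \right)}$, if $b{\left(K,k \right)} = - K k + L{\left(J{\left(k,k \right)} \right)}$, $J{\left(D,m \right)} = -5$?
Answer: $- \frac{2842}{5} \approx -568.4$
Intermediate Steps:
$L{\left(X \right)} = - \frac{2}{5}$ ($L{\left(X \right)} = - \frac{7}{5} + \frac{X}{X} = - \frac{7}{5} + 1 = - \frac{2}{5}$)
$b{\left(K,k \right)} = - \frac{2}{5} - K k$ ($b{\left(K,k \right)} = - K k - \frac{2}{5} = - \frac{2}{5} - K k$)
$- 29 b{\left(-5,4 \right)} = - 29 \left(- \frac{2}{5} - \left(-5\right) 4\right) = - 29 \left(- \frac{2}{5} + 20\right) = \left(-29\right) \frac{98}{5} = - \frac{2842}{5}$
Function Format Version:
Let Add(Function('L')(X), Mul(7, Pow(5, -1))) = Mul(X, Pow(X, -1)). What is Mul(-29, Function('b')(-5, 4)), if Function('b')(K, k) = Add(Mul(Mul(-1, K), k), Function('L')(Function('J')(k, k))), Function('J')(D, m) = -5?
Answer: Rational(-2842, 5) ≈ -568.40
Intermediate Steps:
Function('L')(X) = Rational(-2, 5) (Function('L')(X) = Add(Rational(-7, 5), Mul(X, Pow(X, -1))) = Add(Rational(-7, 5), 1) = Rational(-2, 5))
Function('b')(K, k) = Add(Rational(-2, 5), Mul(-1, K, k)) (Function('b')(K, k) = Add(Mul(Mul(-1, K), k), Rational(-2, 5)) = Add(Mul(-1, K, k), Rational(-2, 5)) = Add(Rational(-2, 5), Mul(-1, K, k)))
Mul(-29, Function('b')(-5, 4)) = Mul(-29, Add(Rational(-2, 5), Mul(-1, -5, 4))) = Mul(-29, Add(Rational(-2, 5), 20)) = Mul(-29, Rational(98, 5)) = Rational(-2842, 5)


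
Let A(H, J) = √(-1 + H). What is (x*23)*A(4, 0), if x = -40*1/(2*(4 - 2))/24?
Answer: -115*√3/12 ≈ -16.599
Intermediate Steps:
x = -5/12 (x = -40/(2*2)*(1/24) = -40/4*(1/24) = -40*¼*(1/24) = -10*1/24 = -5/12 ≈ -0.41667)
(x*23)*A(4, 0) = (-5/12*23)*√(-1 + 4) = -115*√3/12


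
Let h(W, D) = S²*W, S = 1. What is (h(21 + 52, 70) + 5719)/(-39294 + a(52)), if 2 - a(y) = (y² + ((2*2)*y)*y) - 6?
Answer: -2896/26403 ≈ -0.10968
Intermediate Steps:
h(W, D) = W (h(W, D) = 1²*W = 1*W = W)
a(y) = 8 - 5*y² (a(y) = 2 - ((y² + ((2*2)*y)*y) - 6) = 2 - ((y² + (4*y)*y) - 6) = 2 - ((y² + 4*y²) - 6) = 2 - (5*y² - 6) = 2 - (-6 + 5*y²) = 2 + (6 - 5*y²) = 8 - 5*y²)
(h(21 + 52, 70) + 5719)/(-39294 + a(52)) = ((21 + 52) + 5719)/(-39294 + (8 - 5*52²)) = (73 + 5719)/(-39294 + (8 - 5*2704)) = 5792/(-39294 + (8 - 13520)) = 5792/(-39294 - 13512) = 5792/(-52806) = 5792*(-1/52806) = -2896/26403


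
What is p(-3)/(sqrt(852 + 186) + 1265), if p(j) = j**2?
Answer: 11385/1599187 - 9*sqrt(1038)/1599187 ≈ 0.0069379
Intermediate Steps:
p(-3)/(sqrt(852 + 186) + 1265) = (-3)**2/(sqrt(852 + 186) + 1265) = 9/(sqrt(1038) + 1265) = 9/(1265 + sqrt(1038))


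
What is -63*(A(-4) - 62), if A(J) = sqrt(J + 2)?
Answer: 3906 - 63*I*sqrt(2) ≈ 3906.0 - 89.095*I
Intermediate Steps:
A(J) = sqrt(2 + J)
-63*(A(-4) - 62) = -63*(sqrt(2 - 4) - 62) = -63*(sqrt(-2) - 62) = -63*(I*sqrt(2) - 62) = -63*(-62 + I*sqrt(2)) = 3906 - 63*I*sqrt(2)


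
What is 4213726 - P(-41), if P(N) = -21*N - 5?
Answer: 4212870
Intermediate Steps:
P(N) = -5 - 21*N
4213726 - P(-41) = 4213726 - (-5 - 21*(-41)) = 4213726 - (-5 + 861) = 4213726 - 1*856 = 4213726 - 856 = 4212870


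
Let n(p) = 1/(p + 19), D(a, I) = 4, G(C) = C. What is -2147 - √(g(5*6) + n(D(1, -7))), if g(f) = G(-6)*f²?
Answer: -2147 - I*√2856577/23 ≈ -2147.0 - 73.484*I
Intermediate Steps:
g(f) = -6*f²
n(p) = 1/(19 + p)
-2147 - √(g(5*6) + n(D(1, -7))) = -2147 - √(-6*(5*6)² + 1/(19 + 4)) = -2147 - √(-6*30² + 1/23) = -2147 - √(-6*900 + 1/23) = -2147 - √(-5400 + 1/23) = -2147 - √(-124199/23) = -2147 - I*√2856577/23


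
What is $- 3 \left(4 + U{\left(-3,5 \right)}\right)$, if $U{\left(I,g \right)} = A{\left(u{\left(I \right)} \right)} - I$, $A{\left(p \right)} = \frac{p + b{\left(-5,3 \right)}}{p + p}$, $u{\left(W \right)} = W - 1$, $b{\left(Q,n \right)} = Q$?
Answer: $- \frac{195}{8} \approx -24.375$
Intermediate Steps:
$u{\left(W \right)} = -1 + W$
$A{\left(p \right)} = \frac{-5 + p}{2 p}$ ($A{\left(p \right)} = \frac{p - 5}{p + p} = \frac{-5 + p}{2 p}$)
$U{\left(I,g \right)} = - I + \frac{-6 + I}{2 \left(-1 + I\right)}$ ($U{\left(I,g \right)} = \frac{-5 + \left(-1 + I\right)}{2 \left(-1 + I\right)} - I = \frac{-6 + I}{2 \left(-1 + I\right)} - I = - I + \frac{-6 + I}{2 \left(-1 + I\right)}$)
$- 3 \left(4 + U{\left(-3,5 \right)}\right) = - 3 \left(4 + \frac{-3 + \frac{1}{2} \left(-3\right) - - 3 \left(-1 - 3\right)}{-1 - 3}\right) = - 3 \left(4 + \frac{-3 - \frac{3}{2} - \left(-3\right) \left(-4\right)}{-4}\right) = - 3 \left(4 - \frac{-3 - \frac{3}{2} - 12}{4}\right) = - 3 \left(4 - - \frac{33}{8}\right) = - 3 \left(4 + \frac{33}{8}\right) = - \frac{3 \cdot 65}{8} = \left(-1\right) \frac{195}{8} = - \frac{195}{8}$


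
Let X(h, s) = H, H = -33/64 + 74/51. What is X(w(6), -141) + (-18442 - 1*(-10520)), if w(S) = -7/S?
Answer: -25854355/3264 ≈ -7921.1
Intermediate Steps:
H = 3053/3264 (H = -33*1/64 + 74*(1/51) = -33/64 + 74/51 = 3053/3264 ≈ 0.93536)
X(h, s) = 3053/3264
X(w(6), -141) + (-18442 - 1*(-10520)) = 3053/3264 + (-18442 - 1*(-10520)) = 3053/3264 + (-18442 + 10520) = 3053/3264 - 7922 = -25854355/3264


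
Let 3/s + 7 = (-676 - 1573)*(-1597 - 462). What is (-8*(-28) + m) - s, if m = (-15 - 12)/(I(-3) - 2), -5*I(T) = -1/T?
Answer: 34030896623/143551204 ≈ 237.06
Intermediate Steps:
I(T) = 1/(5*T) (I(T) = -(-1)/(5*T) = 1/(5*T))
s = 3/4630684 (s = 3/(-7 + (-676 - 1573)*(-1597 - 462)) = 3/(-7 - 2249*(-2059)) = 3/(-7 + 4630691) = 3/4630684 ≈ 6.4785e-7)
m = 405/31 (m = (-15 - 12)/((1/5)/(-3) - 2) = -27/((1/5)*(-1/3) - 2) = -27/(-1/15 - 2) = -27/(-31/15) = -27*(-15/31) = 405/31 ≈ 13.065)
(-8*(-28) + m) - s = (-8*(-28) + 405/31) - 1*3/4630684 = (224 + 405/31) - 3/4630684 = 7349/31 - 3/4630684 = 34030896623/143551204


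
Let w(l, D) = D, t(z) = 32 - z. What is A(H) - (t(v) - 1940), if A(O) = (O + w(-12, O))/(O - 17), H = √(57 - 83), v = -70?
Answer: 579022/315 - 34*I*√26/315 ≈ 1838.2 - 0.55037*I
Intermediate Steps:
H = I*√26 (H = √(-26) = I*√26 ≈ 5.099*I)
A(O) = 2*O/(-17 + O) (A(O) = (O + O)/(O - 17) = (2*O)/(-17 + O) = 2*O/(-17 + O))
A(H) - (t(v) - 1940) = 2*(I*√26)/(-17 + I*√26) - ((32 - 1*(-70)) - 1940) = 2*I*√26/(-17 + I*√26) - ((32 + 70) - 1940) = 2*I*√26/(-17 + I*√26) - (102 - 1940) = 2*I*√26/(-17 + I*√26) - 1*(-1838) = 2*I*√26/(-17 + I*√26) + 1838 = 1838 + 2*I*√26/(-17 + I*√26)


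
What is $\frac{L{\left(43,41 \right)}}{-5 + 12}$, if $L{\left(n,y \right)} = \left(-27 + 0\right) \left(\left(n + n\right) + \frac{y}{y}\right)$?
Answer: $- \frac{2349}{7} \approx -335.57$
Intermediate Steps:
$L{\left(n,y \right)} = -27 - 54 n$ ($L{\left(n,y \right)} = - 27 \left(2 n + 1\right) = - 27 \left(1 + 2 n\right) = -27 - 54 n$)
$\frac{L{\left(43,41 \right)}}{-5 + 12} = \frac{-27 - 2322}{-5 + 12} = \frac{-27 - 2322}{7} = \left(-2349\right) \frac{1}{7} = - \frac{2349}{7}$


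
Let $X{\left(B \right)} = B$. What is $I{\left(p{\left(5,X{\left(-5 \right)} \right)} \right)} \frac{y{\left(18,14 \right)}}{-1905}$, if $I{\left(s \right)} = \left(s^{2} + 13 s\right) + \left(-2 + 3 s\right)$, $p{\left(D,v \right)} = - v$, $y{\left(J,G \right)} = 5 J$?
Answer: $- \frac{618}{127} \approx -4.8661$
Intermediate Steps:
$I{\left(s \right)} = -2 + s^{2} + 16 s$
$I{\left(p{\left(5,X{\left(-5 \right)} \right)} \right)} \frac{y{\left(18,14 \right)}}{-1905} = \left(-2 + \left(\left(-1\right) \left(-5\right)\right)^{2} + 16 \left(\left(-1\right) \left(-5\right)\right)\right) \frac{5 \cdot 18}{-1905} = \left(-2 + 5^{2} + 16 \cdot 5\right) 90 \left(- \frac{1}{1905}\right) = \left(-2 + 25 + 80\right) \left(- \frac{6}{127}\right) = 103 \left(- \frac{6}{127}\right) = - \frac{618}{127}$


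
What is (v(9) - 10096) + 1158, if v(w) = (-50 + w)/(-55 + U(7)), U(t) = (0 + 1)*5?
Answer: -446859/50 ≈ -8937.2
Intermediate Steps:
U(t) = 5 (U(t) = 1*5 = 5)
v(w) = 1 - w/50 (v(w) = (-50 + w)/(-55 + 5) = (-50 + w)/(-50) = (-50 + w)*(-1/50) = 1 - w/50)
(v(9) - 10096) + 1158 = ((1 - 1/50*9) - 10096) + 1158 = ((1 - 9/50) - 10096) + 1158 = (41/50 - 10096) + 1158 = -504759/50 + 1158 = -446859/50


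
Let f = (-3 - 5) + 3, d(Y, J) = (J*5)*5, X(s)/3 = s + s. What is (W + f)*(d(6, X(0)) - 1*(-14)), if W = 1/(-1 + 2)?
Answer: -56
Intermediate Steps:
X(s) = 6*s (X(s) = 3*(s + s) = 3*(2*s) = 6*s)
d(Y, J) = 25*J (d(Y, J) = (5*J)*5 = 25*J)
W = 1 (W = 1/1 = 1)
f = -5 (f = -8 + 3 = -5)
(W + f)*(d(6, X(0)) - 1*(-14)) = (1 - 5)*(25*(6*0) - 1*(-14)) = -4*(25*0 + 14) = -4*(0 + 14) = -4*14 = -56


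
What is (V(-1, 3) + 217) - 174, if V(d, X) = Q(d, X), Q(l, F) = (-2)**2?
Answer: 47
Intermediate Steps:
Q(l, F) = 4
V(d, X) = 4
(V(-1, 3) + 217) - 174 = (4 + 217) - 174 = 221 - 174 = 47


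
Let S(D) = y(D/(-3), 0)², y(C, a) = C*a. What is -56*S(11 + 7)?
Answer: 0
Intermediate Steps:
S(D) = 0 (S(D) = ((D/(-3))*0)² = ((D*(-⅓))*0)² = (-D/3*0)² = 0² = 0)
-56*S(11 + 7) = -56*0 = 0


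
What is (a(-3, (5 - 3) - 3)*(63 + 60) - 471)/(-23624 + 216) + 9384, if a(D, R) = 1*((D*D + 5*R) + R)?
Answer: 109830387/11704 ≈ 9384.0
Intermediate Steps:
a(D, R) = D² + 6*R (a(D, R) = 1*((D² + 5*R) + R) = 1*(D² + 6*R) = D² + 6*R)
(a(-3, (5 - 3) - 3)*(63 + 60) - 471)/(-23624 + 216) + 9384 = (((-3)² + 6*((5 - 3) - 3))*(63 + 60) - 471)/(-23624 + 216) + 9384 = ((9 + 6*(2 - 3))*123 - 471)/(-23408) + 9384 = ((9 + 6*(-1))*123 - 471)*(-1/23408) + 9384 = ((9 - 6)*123 - 471)*(-1/23408) + 9384 = (3*123 - 471)*(-1/23408) + 9384 = (369 - 471)*(-1/23408) + 9384 = -102*(-1/23408) + 9384 = 51/11704 + 9384 = 109830387/11704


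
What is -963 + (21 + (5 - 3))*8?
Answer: -779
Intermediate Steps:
-963 + (21 + (5 - 3))*8 = -963 + (21 + 2)*8 = -963 + 23*8 = -963 + 184 = -779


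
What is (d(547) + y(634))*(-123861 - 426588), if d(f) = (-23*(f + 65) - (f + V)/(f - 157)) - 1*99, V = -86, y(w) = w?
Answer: 969056473833/130 ≈ 7.4543e+9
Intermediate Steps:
d(f) = -1594 - 23*f - (-86 + f)/(-157 + f) (d(f) = (-23*(f + 65) - (f - 86)/(f - 157)) - 1*99 = (-23*(65 + f) - (-86 + f)/(-157 + f)) - 99 = ((-1495 - 23*f) - (-86 + f)/(-157 + f)) - 99 = (-1495 - 23*f - (-86 + f)/(-157 + f)) - 99 = -1594 - 23*f - (-86 + f)/(-157 + f))
(d(547) + y(634))*(-123861 - 426588) = ((250344 - 23*547**2 + 2016*547)/(-157 + 547) + 634)*(-123861 - 426588) = ((250344 - 23*299209 + 1102752)/390 + 634)*(-550449) = ((250344 - 6881807 + 1102752)/390 + 634)*(-550449) = ((1/390)*(-5528711) + 634)*(-550449) = (-5528711/390 + 634)*(-550449) = -5281451/390*(-550449) = 969056473833/130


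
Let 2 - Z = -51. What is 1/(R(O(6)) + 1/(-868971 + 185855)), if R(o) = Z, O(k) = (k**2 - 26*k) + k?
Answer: 683116/36205147 ≈ 0.018868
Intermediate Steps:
O(k) = k**2 - 25*k
Z = 53 (Z = 2 - 1*(-51) = 2 + 51 = 53)
R(o) = 53
1/(R(O(6)) + 1/(-868971 + 185855)) = 1/(53 + 1/(-868971 + 185855)) = 1/(53 + 1/(-683116)) = 1/(53 - 1/683116) = 1/(36205147/683116) = 683116/36205147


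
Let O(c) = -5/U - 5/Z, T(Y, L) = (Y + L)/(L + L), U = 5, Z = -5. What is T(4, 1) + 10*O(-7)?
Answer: 5/2 ≈ 2.5000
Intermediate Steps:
T(Y, L) = (L + Y)/(2*L) (T(Y, L) = (L + Y)/((2*L)) = (L + Y)*(1/(2*L)) = (L + Y)/(2*L))
O(c) = 0 (O(c) = -5/5 - 5/(-5) = -5*⅕ - 5*(-⅕) = -1 + 1 = 0)
T(4, 1) + 10*O(-7) = (½)*(1 + 4)/1 + 10*0 = (½)*1*5 + 0 = 5/2 + 0 = 5/2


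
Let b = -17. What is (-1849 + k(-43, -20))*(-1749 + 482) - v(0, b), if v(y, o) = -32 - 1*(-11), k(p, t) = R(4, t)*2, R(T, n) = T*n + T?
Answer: 2535288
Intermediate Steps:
R(T, n) = T + T*n
k(p, t) = 8 + 8*t (k(p, t) = (4*(1 + t))*2 = (4 + 4*t)*2 = 8 + 8*t)
v(y, o) = -21 (v(y, o) = -32 + 11 = -21)
(-1849 + k(-43, -20))*(-1749 + 482) - v(0, b) = (-1849 + (8 + 8*(-20)))*(-1749 + 482) - 1*(-21) = (-1849 + (8 - 160))*(-1267) + 21 = (-1849 - 152)*(-1267) + 21 = -2001*(-1267) + 21 = 2535267 + 21 = 2535288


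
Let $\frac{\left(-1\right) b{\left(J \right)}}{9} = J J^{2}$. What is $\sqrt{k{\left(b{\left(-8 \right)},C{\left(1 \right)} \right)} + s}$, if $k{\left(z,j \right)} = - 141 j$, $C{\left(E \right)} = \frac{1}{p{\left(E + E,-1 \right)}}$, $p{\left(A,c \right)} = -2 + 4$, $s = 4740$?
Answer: $\frac{\sqrt{18678}}{2} \approx 68.334$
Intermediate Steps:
$p{\left(A,c \right)} = 2$
$C{\left(E \right)} = \frac{1}{2}$
$b{\left(J \right)} = - 9 J^{3}$ ($b{\left(J \right)} = - 9 J J^{2} = - 9 J^{3}$)
$\sqrt{k{\left(b{\left(-8 \right)},C{\left(1 \right)} \right)} + s} = \sqrt{\left(-141\right) \frac{1}{2} + 4740} = \sqrt{- \frac{141}{2} + 4740} = \sqrt{\frac{9339}{2}} = \frac{\sqrt{18678}}{2}$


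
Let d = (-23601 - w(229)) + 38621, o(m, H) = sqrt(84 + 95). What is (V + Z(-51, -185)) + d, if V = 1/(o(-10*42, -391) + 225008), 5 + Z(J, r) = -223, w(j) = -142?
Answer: 756087510907598/50628599885 - sqrt(179)/50628599885 ≈ 14934.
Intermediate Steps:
o(m, H) = sqrt(179)
Z(J, r) = -228 (Z(J, r) = -5 - 223 = -228)
d = 15162 (d = (-23601 - 1*(-142)) + 38621 = (-23601 + 142) + 38621 = -23459 + 38621 = 15162)
V = 1/(225008 + sqrt(179)) (V = 1/(sqrt(179) + 225008) = 1/(225008 + sqrt(179)) ≈ 4.4440e-6)
(V + Z(-51, -185)) + d = ((225008/50628599885 - sqrt(179)/50628599885) - 228) + 15162 = (-11543320548772/50628599885 - sqrt(179)/50628599885) + 15162 = 756087510907598/50628599885 - sqrt(179)/50628599885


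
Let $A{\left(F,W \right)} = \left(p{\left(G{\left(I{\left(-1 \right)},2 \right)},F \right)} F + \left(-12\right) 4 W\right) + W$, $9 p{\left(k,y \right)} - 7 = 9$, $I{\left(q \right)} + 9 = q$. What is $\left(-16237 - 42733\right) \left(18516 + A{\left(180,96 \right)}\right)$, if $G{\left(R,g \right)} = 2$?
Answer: $-844686280$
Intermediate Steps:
$I{\left(q \right)} = -9 + q$
$p{\left(k,y \right)} = \frac{16}{9}$ ($p{\left(k,y \right)} = \frac{7}{9} + \frac{1}{9} \cdot 9 = \frac{7}{9} + 1 = \frac{16}{9}$)
$A{\left(F,W \right)} = - 47 W + \frac{16 F}{9}$ ($A{\left(F,W \right)} = \left(\frac{16 F}{9} + \left(-12\right) 4 W\right) + W = \left(\frac{16 F}{9} - 48 W\right) + W = \left(- 48 W + \frac{16 F}{9}\right) + W = - 47 W + \frac{16 F}{9}$)
$\left(-16237 - 42733\right) \left(18516 + A{\left(180,96 \right)}\right) = \left(-16237 - 42733\right) \left(18516 + \left(\left(-47\right) 96 + \frac{16}{9} \cdot 180\right)\right) = - 58970 \left(18516 + \left(-4512 + 320\right)\right) = - 58970 \left(18516 - 4192\right) = \left(-58970\right) 14324 = -844686280$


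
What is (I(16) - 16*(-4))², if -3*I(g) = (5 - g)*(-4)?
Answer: 21904/9 ≈ 2433.8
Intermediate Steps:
I(g) = 20/3 - 4*g/3 (I(g) = -(5 - g)*(-4)/3 = -(-20 + 4*g)/3 = 20/3 - 4*g/3)
(I(16) - 16*(-4))² = ((20/3 - 4/3*16) - 16*(-4))² = ((20/3 - 64/3) + 64)² = (-44/3 + 64)² = (148/3)² = 21904/9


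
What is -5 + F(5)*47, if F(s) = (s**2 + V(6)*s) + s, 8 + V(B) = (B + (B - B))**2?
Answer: 7985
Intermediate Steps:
V(B) = -8 + B**2 (V(B) = -8 + (B + (B - B))**2 = -8 + (B + 0)**2 = -8 + B**2)
F(s) = s**2 + 29*s (F(s) = (s**2 + (-8 + 6**2)*s) + s = (s**2 + (-8 + 36)*s) + s = (s**2 + 28*s) + s = s**2 + 29*s)
-5 + F(5)*47 = -5 + (5*(29 + 5))*47 = -5 + (5*34)*47 = -5 + 170*47 = -5 + 7990 = 7985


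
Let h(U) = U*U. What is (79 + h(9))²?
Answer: 25600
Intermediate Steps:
h(U) = U²
(79 + h(9))² = (79 + 9²)² = (79 + 81)² = 160² = 25600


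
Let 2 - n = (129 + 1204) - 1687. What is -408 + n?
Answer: -52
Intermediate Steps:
n = 356 (n = 2 - ((129 + 1204) - 1687) = 2 - (1333 - 1687) = 2 - 1*(-354) = 2 + 354 = 356)
-408 + n = -408 + 356 = -52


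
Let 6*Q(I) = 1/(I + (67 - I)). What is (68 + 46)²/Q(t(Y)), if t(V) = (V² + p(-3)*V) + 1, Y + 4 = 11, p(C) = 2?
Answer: 5224392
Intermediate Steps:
Y = 7 (Y = -4 + 11 = 7)
t(V) = 1 + V² + 2*V (t(V) = (V² + 2*V) + 1 = 1 + V² + 2*V)
Q(I) = 1/402 (Q(I) = 1/(6*(I + (67 - I))) = (⅙)/67 = (⅙)*(1/67) = 1/402)
(68 + 46)²/Q(t(Y)) = (68 + 46)²/(1/402) = 114²*402 = 12996*402 = 5224392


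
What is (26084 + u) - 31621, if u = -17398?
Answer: -22935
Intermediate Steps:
(26084 + u) - 31621 = (26084 - 17398) - 31621 = 8686 - 31621 = -22935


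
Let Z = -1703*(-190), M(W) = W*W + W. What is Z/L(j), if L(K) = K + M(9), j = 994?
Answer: 161785/542 ≈ 298.50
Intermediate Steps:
M(W) = W + W**2 (M(W) = W**2 + W = W + W**2)
Z = 323570
L(K) = 90 + K (L(K) = K + 9*(1 + 9) = K + 9*10 = K + 90 = 90 + K)
Z/L(j) = 323570/(90 + 994) = 323570/1084 = 323570*(1/1084) = 161785/542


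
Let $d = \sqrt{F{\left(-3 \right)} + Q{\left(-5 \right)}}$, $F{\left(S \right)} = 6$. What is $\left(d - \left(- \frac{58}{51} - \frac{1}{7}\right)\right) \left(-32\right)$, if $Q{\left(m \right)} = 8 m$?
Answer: $- \frac{14624}{357} - 32 i \sqrt{34} \approx -40.964 - 186.59 i$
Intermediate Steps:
$d = i \sqrt{34}$ ($d = \sqrt{6 + 8 \left(-5\right)} = \sqrt{6 - 40} = \sqrt{-34} = i \sqrt{34} \approx 5.8309 i$)
$\left(d - \left(- \frac{58}{51} - \frac{1}{7}\right)\right) \left(-32\right) = \left(i \sqrt{34} - \left(- \frac{58}{51} - \frac{1}{7}\right)\right) \left(-32\right) = \left(i \sqrt{34} - - \frac{457}{357}\right) \left(-32\right) = \left(i \sqrt{34} + \left(\frac{58}{51} + \frac{1}{7}\right)\right) \left(-32\right) = \left(i \sqrt{34} + \frac{457}{357}\right) \left(-32\right) = \left(\frac{457}{357} + i \sqrt{34}\right) \left(-32\right) = - \frac{14624}{357} - 32 i \sqrt{34}$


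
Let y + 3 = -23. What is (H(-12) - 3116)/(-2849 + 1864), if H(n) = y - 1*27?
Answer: 3169/985 ≈ 3.2173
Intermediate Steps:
y = -26 (y = -3 - 23 = -26)
H(n) = -53 (H(n) = -26 - 1*27 = -26 - 27 = -53)
(H(-12) - 3116)/(-2849 + 1864) = (-53 - 3116)/(-2849 + 1864) = -3169/(-985) = -3169*(-1/985) = 3169/985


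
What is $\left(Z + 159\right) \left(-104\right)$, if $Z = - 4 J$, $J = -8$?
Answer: $-19864$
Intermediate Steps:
$Z = 32$ ($Z = \left(-4\right) \left(-8\right) = 32$)
$\left(Z + 159\right) \left(-104\right) = \left(32 + 159\right) \left(-104\right) = 191 \left(-104\right) = -19864$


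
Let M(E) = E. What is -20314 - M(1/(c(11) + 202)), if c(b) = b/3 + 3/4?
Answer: -50317790/2477 ≈ -20314.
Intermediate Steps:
c(b) = ¾ + b/3 (c(b) = b*(⅓) + 3*(¼) = b/3 + ¾ = ¾ + b/3)
-20314 - M(1/(c(11) + 202)) = -20314 - 1/((¾ + (⅓)*11) + 202) = -20314 - 1/((¾ + 11/3) + 202) = -20314 - 1/(53/12 + 202) = -20314 - 1/2477/12 = -20314 - 1*12/2477 = -20314 - 12/2477 = -50317790/2477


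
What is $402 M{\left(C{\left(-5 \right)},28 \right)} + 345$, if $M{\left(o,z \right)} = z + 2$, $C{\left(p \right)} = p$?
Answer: $12405$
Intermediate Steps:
$M{\left(o,z \right)} = 2 + z$
$402 M{\left(C{\left(-5 \right)},28 \right)} + 345 = 402 \left(2 + 28\right) + 345 = 402 \cdot 30 + 345 = 12060 + 345 = 12405$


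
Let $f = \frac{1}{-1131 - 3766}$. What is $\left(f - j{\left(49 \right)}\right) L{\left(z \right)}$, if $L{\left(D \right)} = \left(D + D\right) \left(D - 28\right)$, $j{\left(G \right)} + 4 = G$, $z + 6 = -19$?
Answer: $- \frac{583969900}{4897} \approx -1.1925 \cdot 10^{5}$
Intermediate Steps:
$z = -25$ ($z = -6 - 19 = -25$)
$j{\left(G \right)} = -4 + G$
$f = - \frac{1}{4897}$ ($f = \frac{1}{-4897} = - \frac{1}{4897} \approx -0.00020421$)
$L{\left(D \right)} = 2 D \left(-28 + D\right)$
$\left(f - j{\left(49 \right)}\right) L{\left(z \right)} = \left(- \frac{1}{4897} - \left(-4 + 49\right)\right) 2 \left(-25\right) \left(-28 - 25\right) = \left(- \frac{1}{4897} - 45\right) 2 \left(-25\right) \left(-53\right) = \left(- \frac{1}{4897} - 45\right) 2650 = \left(- \frac{220366}{4897}\right) 2650 = - \frac{583969900}{4897}$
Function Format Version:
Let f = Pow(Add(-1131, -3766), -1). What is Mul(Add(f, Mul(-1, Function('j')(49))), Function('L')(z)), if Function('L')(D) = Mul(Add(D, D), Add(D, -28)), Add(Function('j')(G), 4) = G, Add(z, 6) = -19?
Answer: Rational(-583969900, 4897) ≈ -1.1925e+5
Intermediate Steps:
z = -25 (z = Add(-6, -19) = -25)
Function('j')(G) = Add(-4, G)
f = Rational(-1, 4897) (f = Pow(-4897, -1) = Rational(-1, 4897) ≈ -0.00020421)
Function('L')(D) = Mul(2, D, Add(-28, D)) (Function('L')(D) = Mul(Mul(2, D), Add(-28, D)) = Mul(2, D, Add(-28, D)))
Mul(Add(f, Mul(-1, Function('j')(49))), Function('L')(z)) = Mul(Add(Rational(-1, 4897), Mul(-1, Add(-4, 49))), Mul(2, -25, Add(-28, -25))) = Mul(Add(Rational(-1, 4897), Mul(-1, 45)), Mul(2, -25, -53)) = Mul(Add(Rational(-1, 4897), -45), 2650) = Mul(Rational(-220366, 4897), 2650) = Rational(-583969900, 4897)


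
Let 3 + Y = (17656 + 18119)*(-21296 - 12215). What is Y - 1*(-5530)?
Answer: -1198850498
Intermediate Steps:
Y = -1198856028 (Y = -3 + (17656 + 18119)*(-21296 - 12215) = -3 + 35775*(-33511) = -3 - 1198856025 = -1198856028)
Y - 1*(-5530) = -1198856028 - 1*(-5530) = -1198856028 + 5530 = -1198850498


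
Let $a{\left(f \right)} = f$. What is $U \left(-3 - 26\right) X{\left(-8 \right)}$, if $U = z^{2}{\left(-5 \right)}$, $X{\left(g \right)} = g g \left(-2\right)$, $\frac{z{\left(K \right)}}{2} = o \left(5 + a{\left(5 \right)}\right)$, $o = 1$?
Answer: $1484800$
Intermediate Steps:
$z{\left(K \right)} = 20$ ($z{\left(K \right)} = 2 \cdot 1 \left(5 + 5\right) = 2 \cdot 1 \cdot 10 = 2 \cdot 10 = 20$)
$X{\left(g \right)} = - 2 g^{2}$ ($X{\left(g \right)} = g^{2} \left(-2\right) = - 2 g^{2}$)
$U = 400$ ($U = 20^{2} = 400$)
$U \left(-3 - 26\right) X{\left(-8 \right)} = 400 \left(-3 - 26\right) \left(- 2 \left(-8\right)^{2}\right) = 400 \left(-3 - 26\right) \left(\left(-2\right) 64\right) = 400 \left(-29\right) \left(-128\right) = \left(-11600\right) \left(-128\right) = 1484800$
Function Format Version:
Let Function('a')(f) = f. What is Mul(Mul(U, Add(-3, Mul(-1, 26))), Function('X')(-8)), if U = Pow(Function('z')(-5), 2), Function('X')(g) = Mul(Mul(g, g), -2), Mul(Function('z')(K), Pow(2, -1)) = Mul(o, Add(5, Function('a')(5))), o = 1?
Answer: 1484800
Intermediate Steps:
Function('z')(K) = 20 (Function('z')(K) = Mul(2, Mul(1, Add(5, 5))) = Mul(2, Mul(1, 10)) = Mul(2, 10) = 20)
Function('X')(g) = Mul(-2, Pow(g, 2)) (Function('X')(g) = Mul(Pow(g, 2), -2) = Mul(-2, Pow(g, 2)))
U = 400 (U = Pow(20, 2) = 400)
Mul(Mul(U, Add(-3, Mul(-1, 26))), Function('X')(-8)) = Mul(Mul(400, Add(-3, Mul(-1, 26))), Mul(-2, Pow(-8, 2))) = Mul(Mul(400, Add(-3, -26)), Mul(-2, 64)) = Mul(Mul(400, -29), -128) = Mul(-11600, -128) = 1484800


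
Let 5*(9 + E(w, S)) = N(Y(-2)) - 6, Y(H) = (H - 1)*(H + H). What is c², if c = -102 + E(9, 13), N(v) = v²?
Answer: 173889/25 ≈ 6955.6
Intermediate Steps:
Y(H) = 2*H*(-1 + H) (Y(H) = (-1 + H)*(2*H) = 2*H*(-1 + H))
E(w, S) = 93/5 (E(w, S) = -9 + ((2*(-2)*(-1 - 2))² - 6)/5 = -9 + ((2*(-2)*(-3))² - 6)/5 = -9 + (12² - 6)/5 = -9 + (144 - 6)/5 = -9 + (⅕)*138 = -9 + 138/5 = 93/5)
c = -417/5 (c = -102 + 93/5 = -417/5 ≈ -83.400)
c² = (-417/5)² = 173889/25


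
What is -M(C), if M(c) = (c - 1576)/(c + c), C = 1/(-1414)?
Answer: -2228465/2 ≈ -1.1142e+6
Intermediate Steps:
C = -1/1414 ≈ -0.00070721
M(c) = (-1576 + c)/(2*c) (M(c) = (-1576 + c)/((2*c)) = (-1576 + c)*(1/(2*c)) = (-1576 + c)/(2*c))
-M(C) = -(-1576 - 1/1414)/(2*(-1/1414)) = -(-1414)*(-2228465)/(2*1414) = -1*2228465/2 = -2228465/2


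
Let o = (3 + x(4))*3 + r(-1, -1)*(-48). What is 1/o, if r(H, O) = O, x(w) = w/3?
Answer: 1/61 ≈ 0.016393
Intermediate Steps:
x(w) = w/3 (x(w) = w*(⅓) = w/3)
o = 61 (o = (3 + (⅓)*4)*3 - 1*(-48) = (3 + 4/3)*3 + 48 = (13/3)*3 + 48 = 13 + 48 = 61)
1/o = 1/61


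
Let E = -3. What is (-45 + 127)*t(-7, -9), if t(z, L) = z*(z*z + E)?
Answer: -26404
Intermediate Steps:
t(z, L) = z*(-3 + z**2) (t(z, L) = z*(z*z - 3) = z*(z**2 - 3) = z*(-3 + z**2))
(-45 + 127)*t(-7, -9) = (-45 + 127)*(-7*(-3 + (-7)**2)) = 82*(-7*(-3 + 49)) = 82*(-7*46) = 82*(-322) = -26404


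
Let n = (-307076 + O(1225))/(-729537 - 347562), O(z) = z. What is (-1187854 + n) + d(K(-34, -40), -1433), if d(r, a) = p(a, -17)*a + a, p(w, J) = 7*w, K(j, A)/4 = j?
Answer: 14201697106315/1077099 ≈ 1.3185e+7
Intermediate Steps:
K(j, A) = 4*j
n = 305851/1077099 (n = (-307076 + 1225)/(-729537 - 347562) = -305851/(-1077099) = -305851*(-1/1077099) = 305851/1077099 ≈ 0.28396)
d(r, a) = a + 7*a² (d(r, a) = (7*a)*a + a = 7*a² + a = a + 7*a²)
(-1187854 + n) + d(K(-34, -40), -1433) = (-1187854 + 305851/1077099) - 1433*(1 + 7*(-1433)) = -1279436049695/1077099 - 1433*(1 - 10031) = -1279436049695/1077099 - 1433*(-10030) = -1279436049695/1077099 + 14372990 = 14201697106315/1077099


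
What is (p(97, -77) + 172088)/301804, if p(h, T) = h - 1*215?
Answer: 85985/150902 ≈ 0.56981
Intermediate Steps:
p(h, T) = -215 + h (p(h, T) = h - 215 = -215 + h)
(p(97, -77) + 172088)/301804 = ((-215 + 97) + 172088)/301804 = (-118 + 172088)*(1/301804) = 171970*(1/301804) = 85985/150902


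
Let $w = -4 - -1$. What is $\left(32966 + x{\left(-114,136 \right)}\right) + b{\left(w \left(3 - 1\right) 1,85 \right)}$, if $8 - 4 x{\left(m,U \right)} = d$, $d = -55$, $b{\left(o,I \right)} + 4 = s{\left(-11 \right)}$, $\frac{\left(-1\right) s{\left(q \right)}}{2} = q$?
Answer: $\frac{131999}{4} \approx 33000.0$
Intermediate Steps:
$w = -3$ ($w = -4 + 1 = -3$)
$s{\left(q \right)} = - 2 q$
$b{\left(o,I \right)} = 18$ ($b{\left(o,I \right)} = -4 - -22 = -4 + 22 = 18$)
$x{\left(m,U \right)} = \frac{63}{4}$ ($x{\left(m,U \right)} = 2 - - \frac{55}{4} = 2 + \frac{55}{4} = \frac{63}{4}$)
$\left(32966 + x{\left(-114,136 \right)}\right) + b{\left(w \left(3 - 1\right) 1,85 \right)} = \left(32966 + \frac{63}{4}\right) + 18 = \frac{131927}{4} + 18 = \frac{131999}{4}$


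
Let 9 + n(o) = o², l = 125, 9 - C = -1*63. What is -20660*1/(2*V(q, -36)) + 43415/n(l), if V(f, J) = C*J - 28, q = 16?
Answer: 13753029/2045696 ≈ 6.7229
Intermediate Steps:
C = 72 (C = 9 - (-1)*63 = 9 - 1*(-63) = 9 + 63 = 72)
V(f, J) = -28 + 72*J (V(f, J) = 72*J - 28 = -28 + 72*J)
n(o) = -9 + o²
-20660*1/(2*V(q, -36)) + 43415/n(l) = -20660*1/(2*(-28 + 72*(-36))) + 43415/(-9 + 125²) = -20660*1/(2*(-28 - 2592)) + 43415/(-9 + 15625) = -20660/(2*(-2620)) + 43415/15616 = -20660/(-5240) + 43415*(1/15616) = -20660*(-1/5240) + 43415/15616 = 1033/262 + 43415/15616 = 13753029/2045696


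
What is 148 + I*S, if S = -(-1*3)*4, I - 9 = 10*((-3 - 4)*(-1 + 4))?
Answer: -2264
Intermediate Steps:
I = -201 (I = 9 + 10*((-3 - 4)*(-1 + 4)) = 9 + 10*(-7*3) = 9 + 10*(-21) = 9 - 210 = -201)
S = 12 (S = -(-3)*4 = -1*(-12) = 12)
148 + I*S = 148 - 201*12 = 148 - 2412 = -2264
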